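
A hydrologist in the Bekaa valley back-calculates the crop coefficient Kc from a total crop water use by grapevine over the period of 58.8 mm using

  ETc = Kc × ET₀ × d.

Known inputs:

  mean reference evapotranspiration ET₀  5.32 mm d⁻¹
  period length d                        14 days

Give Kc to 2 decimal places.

0.79

ETc = Kc × ET₀ × d  ⇒  Kc = ETc / (ET₀ × d)
Kc = 58.8 / (5.32 × 14) = 58.8 / 74.48 = 0.7895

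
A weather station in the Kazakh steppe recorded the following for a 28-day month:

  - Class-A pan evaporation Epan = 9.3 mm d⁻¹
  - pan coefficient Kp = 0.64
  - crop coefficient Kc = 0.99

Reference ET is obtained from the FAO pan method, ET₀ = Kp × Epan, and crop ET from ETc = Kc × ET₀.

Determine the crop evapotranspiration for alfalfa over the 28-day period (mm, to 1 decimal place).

165.0 mm

ET₀ = 0.64 × 9.3 = 5.9520 mm/d
ETc = Kc × ET₀ = 0.99 × 5.9520 = 5.8925 mm/d
Over 28 days: 5.8925 × 28 = 164.990 mm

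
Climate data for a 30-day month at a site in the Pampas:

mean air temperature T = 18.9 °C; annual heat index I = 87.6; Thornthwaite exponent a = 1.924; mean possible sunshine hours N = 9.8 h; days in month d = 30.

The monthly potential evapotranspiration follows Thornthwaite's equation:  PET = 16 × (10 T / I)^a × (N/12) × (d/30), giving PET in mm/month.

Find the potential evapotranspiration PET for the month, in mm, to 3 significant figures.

10T/I = 10 × 18.9 / 87.6 = 2.1575
(10T/I)^a = 2.1575^1.924 = 4.3906
Uncorrected PET = 16 × 4.3906 = 70.250 mm
Correction = (N/12)(d/30) = (9.8/12)(30/30) = 0.8167
PET = 70.250 × 0.8167 = 57.373 mm/month

57.4 mm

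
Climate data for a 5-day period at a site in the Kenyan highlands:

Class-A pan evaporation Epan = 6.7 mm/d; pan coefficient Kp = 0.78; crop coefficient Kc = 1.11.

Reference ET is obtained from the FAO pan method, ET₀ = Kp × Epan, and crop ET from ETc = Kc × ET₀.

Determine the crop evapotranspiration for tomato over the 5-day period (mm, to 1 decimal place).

ET₀ = 0.78 × 6.7 = 5.2260 mm/d
ETc = Kc × ET₀ = 1.11 × 5.2260 = 5.8009 mm/d
Over 5 days: 5.8009 × 5 = 29.005 mm

29.0 mm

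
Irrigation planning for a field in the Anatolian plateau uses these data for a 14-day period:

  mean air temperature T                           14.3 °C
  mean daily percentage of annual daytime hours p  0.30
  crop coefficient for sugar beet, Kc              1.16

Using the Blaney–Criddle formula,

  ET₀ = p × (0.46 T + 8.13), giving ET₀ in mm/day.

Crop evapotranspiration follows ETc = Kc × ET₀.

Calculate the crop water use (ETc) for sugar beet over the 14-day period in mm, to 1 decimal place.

71.7 mm

ET₀ = 0.30 × (0.46 × 14.3 + 8.13) = 0.30 × 14.708 = 4.4124 mm/d
ETc = Kc × ET₀ = 1.16 × 4.4124 = 5.1184 mm/d
Over 14 days: 5.1184 × 14 = 71.658 mm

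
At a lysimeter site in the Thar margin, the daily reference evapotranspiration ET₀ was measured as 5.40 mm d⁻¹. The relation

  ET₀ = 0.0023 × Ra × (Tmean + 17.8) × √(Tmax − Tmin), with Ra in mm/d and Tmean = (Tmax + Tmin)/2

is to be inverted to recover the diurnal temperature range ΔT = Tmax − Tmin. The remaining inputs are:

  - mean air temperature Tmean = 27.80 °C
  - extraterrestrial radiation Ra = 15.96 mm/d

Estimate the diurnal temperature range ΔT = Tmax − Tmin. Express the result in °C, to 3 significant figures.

√ΔT = ET₀ / [0.0023 × Ra × (Tmean+17.8)] = 5.40 / (0.0023 × 15.96 × 45.60) = 3.2260
ΔT = 3.2260² = 10.407 °C

10.4 °C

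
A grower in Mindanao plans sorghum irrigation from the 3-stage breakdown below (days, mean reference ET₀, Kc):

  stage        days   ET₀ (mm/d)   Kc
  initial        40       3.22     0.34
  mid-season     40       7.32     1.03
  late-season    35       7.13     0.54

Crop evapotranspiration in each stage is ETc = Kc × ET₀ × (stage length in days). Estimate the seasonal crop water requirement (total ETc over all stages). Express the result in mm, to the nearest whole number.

initial: 0.34 × 3.22 × 40 = 43.79 mm
mid-season: 1.03 × 7.32 × 40 = 301.58 mm
late-season: 0.54 × 7.13 × 35 = 134.76 mm
Seasonal total = 480.13 mm

480 mm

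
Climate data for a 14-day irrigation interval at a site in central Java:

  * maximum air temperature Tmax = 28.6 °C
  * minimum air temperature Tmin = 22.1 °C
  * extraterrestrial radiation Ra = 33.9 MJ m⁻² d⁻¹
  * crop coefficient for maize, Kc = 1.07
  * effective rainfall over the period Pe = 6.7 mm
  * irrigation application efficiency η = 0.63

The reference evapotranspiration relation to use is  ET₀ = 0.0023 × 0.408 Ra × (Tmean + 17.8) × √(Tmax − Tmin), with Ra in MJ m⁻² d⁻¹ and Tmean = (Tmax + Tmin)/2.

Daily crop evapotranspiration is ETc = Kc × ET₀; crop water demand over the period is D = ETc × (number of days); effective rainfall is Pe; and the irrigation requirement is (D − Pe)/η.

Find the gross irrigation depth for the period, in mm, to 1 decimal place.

72.6 mm

Tmean = (28.6 + 22.1)/2 = 25.35 °C
0.408 Ra = 0.408 × 33.9 = 13.8312 mm/d equivalent
ET₀ = 0.0023 × 13.8312 × (25.35 + 17.8) × √6.5 = 0.0023 × 13.8312 × 43.15 × 2.5495 = 3.4996 mm/d
ETc = Kc × ET₀ = 1.07 × 3.4996 = 3.7446 mm/d
Crop demand D = ETc × 14 d = 3.7446 × 14 = 52.424 mm
D − Pe = 52.424 − 6.7 = 45.724 mm
Gross irrigation = 45.724 / 0.63 = 72.578 mm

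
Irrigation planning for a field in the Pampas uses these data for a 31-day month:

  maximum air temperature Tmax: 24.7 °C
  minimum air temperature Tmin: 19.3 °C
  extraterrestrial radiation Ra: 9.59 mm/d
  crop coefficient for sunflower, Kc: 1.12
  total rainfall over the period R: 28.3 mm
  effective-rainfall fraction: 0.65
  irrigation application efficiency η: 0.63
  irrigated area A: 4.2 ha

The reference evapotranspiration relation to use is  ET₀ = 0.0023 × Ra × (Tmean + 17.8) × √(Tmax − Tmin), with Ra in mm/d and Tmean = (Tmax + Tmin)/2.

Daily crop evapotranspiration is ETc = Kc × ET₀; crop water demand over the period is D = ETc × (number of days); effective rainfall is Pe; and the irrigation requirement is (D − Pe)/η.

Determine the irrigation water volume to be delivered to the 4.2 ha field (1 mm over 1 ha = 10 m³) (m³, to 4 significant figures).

3496 m³

Tmean = (24.7 + 19.3)/2 = 22.00 °C
ET₀ = 0.0023 × 9.59 × (22.00 + 17.8) × √5.4 = 0.0023 × 9.59 × 39.80 × 2.3238 = 2.0400 mm/d
ETc = Kc × ET₀ = 1.12 × 2.0400 = 2.2848 mm/d
Crop demand D = ETc × 31 d = 2.2848 × 31 = 70.829 mm
Pe = 0.65 × 28.3 = 18.395 mm
D − Pe = 70.829 − 18.395 = 52.434 mm
Gross irrigation = 52.434 / 0.63 = 83.229 mm
Volume = 83.229 mm × 4.2 ha × 10 = 3495.6 m³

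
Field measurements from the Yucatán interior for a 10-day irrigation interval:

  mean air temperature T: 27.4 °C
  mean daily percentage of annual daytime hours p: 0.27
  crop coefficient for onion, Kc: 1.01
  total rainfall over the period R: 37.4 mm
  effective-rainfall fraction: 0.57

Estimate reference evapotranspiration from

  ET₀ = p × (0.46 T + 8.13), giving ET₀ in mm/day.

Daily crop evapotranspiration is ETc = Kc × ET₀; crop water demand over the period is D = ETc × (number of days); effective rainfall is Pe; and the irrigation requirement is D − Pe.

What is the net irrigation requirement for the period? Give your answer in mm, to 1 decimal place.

35.2 mm

ET₀ = 0.27 × (0.46 × 27.4 + 8.13) = 0.27 × 20.734 = 5.5982 mm/d
ETc = Kc × ET₀ = 1.01 × 5.5982 = 5.6542 mm/d
Crop demand D = ETc × 10 d = 5.6542 × 10 = 56.542 mm
Pe = 0.57 × 37.4 = 21.318 mm
D − Pe = 56.542 − 21.318 = 35.224 mm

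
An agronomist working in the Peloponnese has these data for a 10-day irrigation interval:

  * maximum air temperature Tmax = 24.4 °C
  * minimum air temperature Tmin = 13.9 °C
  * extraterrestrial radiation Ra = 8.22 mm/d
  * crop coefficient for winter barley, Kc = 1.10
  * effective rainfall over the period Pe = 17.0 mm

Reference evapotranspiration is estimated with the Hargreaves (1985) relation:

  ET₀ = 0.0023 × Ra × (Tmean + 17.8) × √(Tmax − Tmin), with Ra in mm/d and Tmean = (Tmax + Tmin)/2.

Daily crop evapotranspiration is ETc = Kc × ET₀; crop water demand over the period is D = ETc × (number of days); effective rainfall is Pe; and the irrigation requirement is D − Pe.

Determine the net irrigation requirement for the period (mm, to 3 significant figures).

7.90 mm

Tmean = (24.4 + 13.9)/2 = 19.15 °C
ET₀ = 0.0023 × 8.22 × (19.15 + 17.8) × √10.5 = 0.0023 × 8.22 × 36.95 × 3.2404 = 2.2637 mm/d
ETc = Kc × ET₀ = 1.10 × 2.2637 = 2.4901 mm/d
Crop demand D = ETc × 10 d = 2.4901 × 10 = 24.901 mm
D − Pe = 24.901 − 17.0 = 7.901 mm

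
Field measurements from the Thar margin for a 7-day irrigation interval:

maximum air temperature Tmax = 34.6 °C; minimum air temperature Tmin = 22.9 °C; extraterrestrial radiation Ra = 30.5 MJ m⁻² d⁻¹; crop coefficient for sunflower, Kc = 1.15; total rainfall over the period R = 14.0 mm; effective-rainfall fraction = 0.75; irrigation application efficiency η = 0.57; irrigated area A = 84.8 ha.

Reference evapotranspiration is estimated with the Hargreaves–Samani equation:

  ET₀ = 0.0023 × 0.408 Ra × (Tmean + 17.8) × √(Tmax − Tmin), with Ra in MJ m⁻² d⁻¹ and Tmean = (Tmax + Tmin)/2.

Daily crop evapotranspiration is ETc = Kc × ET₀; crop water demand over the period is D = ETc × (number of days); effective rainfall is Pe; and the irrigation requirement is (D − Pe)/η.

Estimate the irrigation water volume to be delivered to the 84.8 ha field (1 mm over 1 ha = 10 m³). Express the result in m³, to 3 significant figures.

39000 m³

Tmean = (34.6 + 22.9)/2 = 28.75 °C
0.408 Ra = 0.408 × 30.5 = 12.4440 mm/d equivalent
ET₀ = 0.0023 × 12.4440 × (28.75 + 17.8) × √11.7 = 0.0023 × 12.4440 × 46.55 × 3.4205 = 4.5572 mm/d
ETc = Kc × ET₀ = 1.15 × 4.5572 = 5.2408 mm/d
Crop demand D = ETc × 7 d = 5.2408 × 7 = 36.686 mm
Pe = 0.75 × 14.0 = 10.500 mm
D − Pe = 36.686 − 10.500 = 26.186 mm
Gross irrigation = 26.186 / 0.57 = 45.940 mm
Volume = 45.940 mm × 84.8 ha × 10 = 38957.1 m³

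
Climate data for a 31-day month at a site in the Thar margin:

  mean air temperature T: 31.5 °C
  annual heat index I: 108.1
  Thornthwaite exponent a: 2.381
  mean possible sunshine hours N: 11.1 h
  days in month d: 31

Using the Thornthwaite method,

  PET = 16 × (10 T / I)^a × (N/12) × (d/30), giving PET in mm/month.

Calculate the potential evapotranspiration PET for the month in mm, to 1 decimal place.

195.2 mm

10T/I = 10 × 31.5 / 108.1 = 2.9140
(10T/I)^a = 2.9140^2.381 = 12.7629
Uncorrected PET = 16 × 12.7629 = 204.206 mm
Correction = (N/12)(d/30) = (11.1/12)(31/30) = 0.9558
PET = 204.206 × 0.9558 = 195.180 mm/month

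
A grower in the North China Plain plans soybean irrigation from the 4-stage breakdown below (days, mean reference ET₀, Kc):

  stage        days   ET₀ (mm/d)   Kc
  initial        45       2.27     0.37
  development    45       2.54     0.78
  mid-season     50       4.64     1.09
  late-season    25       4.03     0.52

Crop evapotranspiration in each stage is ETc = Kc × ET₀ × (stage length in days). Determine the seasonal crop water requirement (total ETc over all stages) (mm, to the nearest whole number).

initial: 0.37 × 2.27 × 45 = 37.80 mm
development: 0.78 × 2.54 × 45 = 89.15 mm
mid-season: 1.09 × 4.64 × 50 = 252.88 mm
late-season: 0.52 × 4.03 × 25 = 52.39 mm
Seasonal total = 432.22 mm

432 mm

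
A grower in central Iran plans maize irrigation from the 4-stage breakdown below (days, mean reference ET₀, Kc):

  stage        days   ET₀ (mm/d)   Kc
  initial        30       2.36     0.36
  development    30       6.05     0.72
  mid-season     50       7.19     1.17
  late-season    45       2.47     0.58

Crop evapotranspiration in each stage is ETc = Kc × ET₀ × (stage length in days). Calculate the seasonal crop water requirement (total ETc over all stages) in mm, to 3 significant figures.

initial: 0.36 × 2.36 × 30 = 25.49 mm
development: 0.72 × 6.05 × 30 = 130.68 mm
mid-season: 1.17 × 7.19 × 50 = 420.62 mm
late-season: 0.58 × 2.47 × 45 = 64.47 mm
Seasonal total = 641.26 mm

641 mm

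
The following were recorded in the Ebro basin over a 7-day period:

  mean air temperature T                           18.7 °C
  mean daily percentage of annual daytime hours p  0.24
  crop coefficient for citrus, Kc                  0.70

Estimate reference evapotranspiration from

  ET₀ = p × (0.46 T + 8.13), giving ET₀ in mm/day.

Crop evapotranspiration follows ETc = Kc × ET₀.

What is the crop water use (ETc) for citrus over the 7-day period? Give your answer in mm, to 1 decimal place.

19.7 mm

ET₀ = 0.24 × (0.46 × 18.7 + 8.13) = 0.24 × 16.732 = 4.0157 mm/d
ETc = Kc × ET₀ = 0.70 × 4.0157 = 2.8110 mm/d
Over 7 days: 2.8110 × 7 = 19.677 mm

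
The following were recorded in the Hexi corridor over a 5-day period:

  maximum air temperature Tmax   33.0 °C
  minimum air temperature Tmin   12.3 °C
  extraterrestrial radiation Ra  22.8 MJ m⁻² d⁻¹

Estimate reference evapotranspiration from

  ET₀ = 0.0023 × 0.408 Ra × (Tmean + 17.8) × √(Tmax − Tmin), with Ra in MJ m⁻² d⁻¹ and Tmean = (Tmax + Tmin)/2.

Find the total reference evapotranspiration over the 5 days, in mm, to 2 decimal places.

19.69 mm

Tmean = (33.0 + 12.3)/2 = 22.65 °C
0.408 Ra = 0.408 × 22.8 = 9.3024 mm/d equivalent
ET₀ = 0.0023 × 9.3024 × (22.65 + 17.8) × √20.7 = 0.0023 × 9.3024 × 40.45 × 4.5497 = 3.9375 mm/d
Over 5 days: 3.9375 × 5 = 19.688 mm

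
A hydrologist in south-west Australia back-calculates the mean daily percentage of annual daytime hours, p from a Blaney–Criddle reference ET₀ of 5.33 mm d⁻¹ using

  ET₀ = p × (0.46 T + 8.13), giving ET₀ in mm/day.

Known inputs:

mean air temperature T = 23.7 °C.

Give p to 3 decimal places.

0.280

p = ET₀ / (0.46 T + 8.13) = 5.33 / (0.46 × 23.7 + 8.13) = 5.33 / 19.032 = 0.2801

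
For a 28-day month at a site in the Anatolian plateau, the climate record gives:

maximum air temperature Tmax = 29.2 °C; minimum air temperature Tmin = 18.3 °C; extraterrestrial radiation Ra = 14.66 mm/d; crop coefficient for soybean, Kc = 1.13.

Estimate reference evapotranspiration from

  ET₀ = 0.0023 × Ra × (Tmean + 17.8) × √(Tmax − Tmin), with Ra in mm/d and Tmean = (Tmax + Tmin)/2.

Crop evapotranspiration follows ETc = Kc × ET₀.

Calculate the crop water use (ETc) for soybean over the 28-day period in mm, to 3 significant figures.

146 mm

Tmean = (29.2 + 18.3)/2 = 23.75 °C
ET₀ = 0.0023 × 14.66 × (23.75 + 17.8) × √10.9 = 0.0023 × 14.66 × 41.55 × 3.3015 = 4.6253 mm/d
ETc = Kc × ET₀ = 1.13 × 4.6253 = 5.2266 mm/d
Over 28 days: 5.2266 × 28 = 146.345 mm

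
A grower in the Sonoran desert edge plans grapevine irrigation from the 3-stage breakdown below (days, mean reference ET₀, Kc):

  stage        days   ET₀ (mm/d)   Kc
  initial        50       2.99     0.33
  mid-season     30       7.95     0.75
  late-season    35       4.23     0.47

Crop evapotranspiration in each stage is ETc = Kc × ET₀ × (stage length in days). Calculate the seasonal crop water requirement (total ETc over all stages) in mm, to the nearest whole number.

298 mm

initial: 0.33 × 2.99 × 50 = 49.34 mm
mid-season: 0.75 × 7.95 × 30 = 178.88 mm
late-season: 0.47 × 4.23 × 35 = 69.58 mm
Seasonal total = 297.80 mm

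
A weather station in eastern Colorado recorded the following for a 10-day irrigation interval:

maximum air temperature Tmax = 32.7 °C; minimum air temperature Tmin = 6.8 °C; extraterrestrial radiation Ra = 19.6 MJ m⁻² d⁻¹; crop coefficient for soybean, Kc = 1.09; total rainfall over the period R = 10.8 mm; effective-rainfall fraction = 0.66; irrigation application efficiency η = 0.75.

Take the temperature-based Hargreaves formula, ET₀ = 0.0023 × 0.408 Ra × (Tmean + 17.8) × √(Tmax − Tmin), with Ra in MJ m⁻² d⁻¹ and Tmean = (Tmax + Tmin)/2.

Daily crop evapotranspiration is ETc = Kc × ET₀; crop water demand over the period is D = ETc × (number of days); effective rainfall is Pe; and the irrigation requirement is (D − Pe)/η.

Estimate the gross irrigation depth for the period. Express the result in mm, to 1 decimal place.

Tmean = (32.7 + 6.8)/2 = 19.75 °C
0.408 Ra = 0.408 × 19.6 = 7.9968 mm/d equivalent
ET₀ = 0.0023 × 7.9968 × (19.75 + 17.8) × √25.9 = 0.0023 × 7.9968 × 37.55 × 5.0892 = 3.5148 mm/d
ETc = Kc × ET₀ = 1.09 × 3.5148 = 3.8311 mm/d
Crop demand D = ETc × 10 d = 3.8311 × 10 = 38.311 mm
Pe = 0.66 × 10.8 = 7.128 mm
D − Pe = 38.311 − 7.128 = 31.183 mm
Gross irrigation = 31.183 / 0.75 = 41.577 mm

41.6 mm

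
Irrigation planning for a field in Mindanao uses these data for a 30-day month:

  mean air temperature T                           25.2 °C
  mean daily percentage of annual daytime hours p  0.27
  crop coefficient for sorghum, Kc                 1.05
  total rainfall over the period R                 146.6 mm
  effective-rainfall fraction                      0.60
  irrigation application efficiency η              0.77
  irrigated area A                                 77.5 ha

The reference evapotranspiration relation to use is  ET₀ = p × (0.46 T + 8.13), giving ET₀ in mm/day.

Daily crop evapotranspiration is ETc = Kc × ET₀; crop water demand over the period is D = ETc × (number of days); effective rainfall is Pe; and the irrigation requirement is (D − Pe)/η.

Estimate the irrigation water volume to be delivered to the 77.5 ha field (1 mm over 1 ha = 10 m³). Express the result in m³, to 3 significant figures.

80300 m³

ET₀ = 0.27 × (0.46 × 25.2 + 8.13) = 0.27 × 19.722 = 5.3249 mm/d
ETc = Kc × ET₀ = 1.05 × 5.3249 = 5.5911 mm/d
Crop demand D = ETc × 30 d = 5.5911 × 30 = 167.733 mm
Pe = 0.60 × 146.6 = 87.960 mm
D − Pe = 167.733 − 87.960 = 79.773 mm
Gross irrigation = 79.773 / 0.77 = 103.601 mm
Volume = 103.601 mm × 77.5 ha × 10 = 80290.8 m³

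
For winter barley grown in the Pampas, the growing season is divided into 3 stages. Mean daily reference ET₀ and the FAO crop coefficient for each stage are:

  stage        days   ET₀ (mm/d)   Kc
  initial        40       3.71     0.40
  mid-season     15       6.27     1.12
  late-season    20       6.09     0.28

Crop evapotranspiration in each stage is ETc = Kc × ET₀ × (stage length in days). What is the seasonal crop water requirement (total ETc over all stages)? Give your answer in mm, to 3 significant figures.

initial: 0.40 × 3.71 × 40 = 59.36 mm
mid-season: 1.12 × 6.27 × 15 = 105.34 mm
late-season: 0.28 × 6.09 × 20 = 34.10 mm
Seasonal total = 198.80 mm

199 mm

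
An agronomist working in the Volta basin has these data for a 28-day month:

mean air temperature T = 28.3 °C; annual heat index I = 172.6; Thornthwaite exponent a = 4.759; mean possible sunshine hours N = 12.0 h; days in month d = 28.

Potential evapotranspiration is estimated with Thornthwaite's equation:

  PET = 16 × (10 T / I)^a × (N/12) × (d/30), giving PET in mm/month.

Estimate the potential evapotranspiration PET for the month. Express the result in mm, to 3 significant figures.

10T/I = 10 × 28.3 / 172.6 = 1.6396
(10T/I)^a = 1.6396^4.759 = 10.5181
Uncorrected PET = 16 × 10.5181 = 168.290 mm
Correction = (N/12)(d/30) = (12.0/12)(28/30) = 0.9333
PET = 168.290 × 0.9333 = 157.065 mm/month

157 mm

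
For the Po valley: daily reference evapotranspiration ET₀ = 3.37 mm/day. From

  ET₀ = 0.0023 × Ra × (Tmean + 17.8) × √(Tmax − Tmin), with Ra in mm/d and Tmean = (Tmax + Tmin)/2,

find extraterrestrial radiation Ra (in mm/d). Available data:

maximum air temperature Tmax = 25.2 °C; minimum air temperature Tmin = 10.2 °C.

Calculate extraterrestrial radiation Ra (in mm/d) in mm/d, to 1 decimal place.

10.7 mm/d

Tmean = 17.70 °C; √ΔT = 3.8730
Ra = ET₀ / [0.0023 × (Tmean+17.8) × √ΔT] = 3.37 / (0.0023 × 35.50 × 3.8730) = 10.657 mm/d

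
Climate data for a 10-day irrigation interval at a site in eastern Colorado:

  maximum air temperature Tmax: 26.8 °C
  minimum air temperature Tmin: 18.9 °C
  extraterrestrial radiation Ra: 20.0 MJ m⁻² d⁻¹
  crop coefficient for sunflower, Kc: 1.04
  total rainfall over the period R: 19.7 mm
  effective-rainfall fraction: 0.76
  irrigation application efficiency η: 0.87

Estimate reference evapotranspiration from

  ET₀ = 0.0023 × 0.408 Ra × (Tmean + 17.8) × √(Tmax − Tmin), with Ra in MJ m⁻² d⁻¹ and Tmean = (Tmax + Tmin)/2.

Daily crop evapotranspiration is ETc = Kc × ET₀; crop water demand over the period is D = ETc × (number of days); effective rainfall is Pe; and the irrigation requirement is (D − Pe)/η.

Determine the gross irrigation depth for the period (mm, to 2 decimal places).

Tmean = (26.8 + 18.9)/2 = 22.85 °C
0.408 Ra = 0.408 × 20.0 = 8.1600 mm/d equivalent
ET₀ = 0.0023 × 8.1600 × (22.85 + 17.8) × √7.9 = 0.0023 × 8.1600 × 40.65 × 2.8107 = 2.1443 mm/d
ETc = Kc × ET₀ = 1.04 × 2.1443 = 2.2301 mm/d
Crop demand D = ETc × 10 d = 2.2301 × 10 = 22.301 mm
Pe = 0.76 × 19.7 = 14.972 mm
D − Pe = 22.301 − 14.972 = 7.329 mm
Gross irrigation = 7.329 / 0.87 = 8.424 mm

8.42 mm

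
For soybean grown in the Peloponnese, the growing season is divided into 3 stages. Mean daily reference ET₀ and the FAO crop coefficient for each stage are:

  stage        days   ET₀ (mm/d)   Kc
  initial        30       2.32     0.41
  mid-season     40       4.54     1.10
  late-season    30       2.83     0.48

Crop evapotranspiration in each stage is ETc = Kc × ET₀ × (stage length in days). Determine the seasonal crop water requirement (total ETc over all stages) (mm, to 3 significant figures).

initial: 0.41 × 2.32 × 30 = 28.54 mm
mid-season: 1.10 × 4.54 × 40 = 199.76 mm
late-season: 0.48 × 2.83 × 30 = 40.75 mm
Seasonal total = 269.05 mm

269 mm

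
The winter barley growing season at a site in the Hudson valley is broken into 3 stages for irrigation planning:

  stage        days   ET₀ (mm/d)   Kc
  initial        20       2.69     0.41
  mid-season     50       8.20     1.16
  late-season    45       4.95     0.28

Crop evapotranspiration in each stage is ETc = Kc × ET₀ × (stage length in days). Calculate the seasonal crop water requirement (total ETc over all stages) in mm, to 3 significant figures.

initial: 0.41 × 2.69 × 20 = 22.06 mm
mid-season: 1.16 × 8.20 × 50 = 475.60 mm
late-season: 0.28 × 4.95 × 45 = 62.37 mm
Seasonal total = 560.03 mm

560 mm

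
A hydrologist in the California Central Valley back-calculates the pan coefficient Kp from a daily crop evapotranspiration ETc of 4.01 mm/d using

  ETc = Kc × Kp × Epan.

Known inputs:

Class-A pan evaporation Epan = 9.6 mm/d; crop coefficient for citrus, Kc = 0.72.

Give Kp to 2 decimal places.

ETc = Kc × Kp × Epan  ⇒  Kp = ETc / (Kc × Epan)
Kp = 4.01 / (0.72 × 9.6) = 4.01 / 6.912 = 0.5802

0.58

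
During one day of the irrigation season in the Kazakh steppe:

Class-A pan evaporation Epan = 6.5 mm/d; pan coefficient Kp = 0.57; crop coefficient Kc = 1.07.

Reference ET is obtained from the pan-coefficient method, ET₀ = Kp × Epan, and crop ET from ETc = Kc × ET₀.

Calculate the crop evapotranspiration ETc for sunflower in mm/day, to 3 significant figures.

3.96 mm/day

ET₀ = 0.57 × 6.5 = 3.7050 mm/d
ETc = Kc × ET₀ = 1.07 × 3.7050 = 3.9644 mm/d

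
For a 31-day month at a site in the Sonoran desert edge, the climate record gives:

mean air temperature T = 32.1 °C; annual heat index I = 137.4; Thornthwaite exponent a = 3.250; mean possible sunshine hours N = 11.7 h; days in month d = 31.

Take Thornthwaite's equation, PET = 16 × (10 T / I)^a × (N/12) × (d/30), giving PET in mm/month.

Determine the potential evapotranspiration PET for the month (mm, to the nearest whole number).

254 mm

10T/I = 10 × 32.1 / 137.4 = 2.3362
(10T/I)^a = 2.3362^3.250 = 15.7637
Uncorrected PET = 16 × 15.7637 = 252.219 mm
Correction = (N/12)(d/30) = (11.7/12)(31/30) = 1.0075
PET = 252.219 × 1.0075 = 254.111 mm/month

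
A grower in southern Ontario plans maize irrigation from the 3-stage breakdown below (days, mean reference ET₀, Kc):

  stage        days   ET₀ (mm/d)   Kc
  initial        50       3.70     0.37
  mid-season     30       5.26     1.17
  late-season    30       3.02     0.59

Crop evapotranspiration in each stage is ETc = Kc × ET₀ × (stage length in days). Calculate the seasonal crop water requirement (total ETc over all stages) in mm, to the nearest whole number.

307 mm

initial: 0.37 × 3.70 × 50 = 68.45 mm
mid-season: 1.17 × 5.26 × 30 = 184.63 mm
late-season: 0.59 × 3.02 × 30 = 53.45 mm
Seasonal total = 306.53 mm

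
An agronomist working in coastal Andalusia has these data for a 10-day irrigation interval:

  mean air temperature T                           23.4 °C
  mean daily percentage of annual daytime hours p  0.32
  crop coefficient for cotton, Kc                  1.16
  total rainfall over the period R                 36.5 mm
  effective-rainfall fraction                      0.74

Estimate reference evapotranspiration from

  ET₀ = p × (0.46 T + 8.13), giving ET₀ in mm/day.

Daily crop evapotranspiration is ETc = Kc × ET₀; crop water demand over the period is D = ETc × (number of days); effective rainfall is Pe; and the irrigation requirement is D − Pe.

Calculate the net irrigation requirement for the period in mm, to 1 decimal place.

43.1 mm

ET₀ = 0.32 × (0.46 × 23.4 + 8.13) = 0.32 × 18.894 = 6.0461 mm/d
ETc = Kc × ET₀ = 1.16 × 6.0461 = 7.0135 mm/d
Crop demand D = ETc × 10 d = 7.0135 × 10 = 70.135 mm
Pe = 0.74 × 36.5 = 27.010 mm
D − Pe = 70.135 − 27.010 = 43.125 mm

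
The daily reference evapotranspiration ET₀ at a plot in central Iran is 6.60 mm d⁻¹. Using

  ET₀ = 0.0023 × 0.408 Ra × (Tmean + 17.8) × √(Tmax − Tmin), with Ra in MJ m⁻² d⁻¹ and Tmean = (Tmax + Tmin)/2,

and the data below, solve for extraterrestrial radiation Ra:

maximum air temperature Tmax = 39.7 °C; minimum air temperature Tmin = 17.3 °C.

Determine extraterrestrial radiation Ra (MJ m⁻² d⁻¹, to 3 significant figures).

32.1 MJ m⁻² d⁻¹

Tmean = (39.7+17.3)/2 = 28.50 °C; ΔT = 22.4
Ra = ET₀ / [0.0023 × 0.408 × (Tmean+17.8) × √ΔT]
   = 6.60 / (0.0023 × 0.408 × 46.30 × 4.7329) = 32.096 MJ m⁻² d⁻¹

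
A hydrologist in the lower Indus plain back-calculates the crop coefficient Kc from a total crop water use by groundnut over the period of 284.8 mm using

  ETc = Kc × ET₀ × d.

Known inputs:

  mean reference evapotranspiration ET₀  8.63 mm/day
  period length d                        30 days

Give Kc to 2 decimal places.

1.10

ETc = Kc × ET₀ × d  ⇒  Kc = ETc / (ET₀ × d)
Kc = 284.8 / (8.63 × 30) = 284.8 / 258.90 = 1.1000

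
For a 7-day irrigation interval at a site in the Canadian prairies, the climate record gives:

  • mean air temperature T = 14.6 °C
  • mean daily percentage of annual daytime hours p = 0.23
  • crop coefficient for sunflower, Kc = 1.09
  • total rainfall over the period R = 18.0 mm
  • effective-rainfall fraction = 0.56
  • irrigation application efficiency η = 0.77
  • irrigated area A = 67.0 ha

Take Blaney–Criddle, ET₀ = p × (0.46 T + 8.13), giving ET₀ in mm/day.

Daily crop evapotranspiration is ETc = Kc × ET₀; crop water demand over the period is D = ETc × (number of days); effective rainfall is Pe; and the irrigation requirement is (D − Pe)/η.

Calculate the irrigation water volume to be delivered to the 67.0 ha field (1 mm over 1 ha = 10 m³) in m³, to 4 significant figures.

13900 m³

ET₀ = 0.23 × (0.46 × 14.6 + 8.13) = 0.23 × 14.846 = 3.4146 mm/d
ETc = Kc × ET₀ = 1.09 × 3.4146 = 3.7219 mm/d
Crop demand D = ETc × 7 d = 3.7219 × 7 = 26.053 mm
Pe = 0.56 × 18.0 = 10.080 mm
D − Pe = 26.053 − 10.080 = 15.973 mm
Gross irrigation = 15.973 / 0.77 = 20.744 mm
Volume = 20.744 mm × 67.0 ha × 10 = 13898.5 m³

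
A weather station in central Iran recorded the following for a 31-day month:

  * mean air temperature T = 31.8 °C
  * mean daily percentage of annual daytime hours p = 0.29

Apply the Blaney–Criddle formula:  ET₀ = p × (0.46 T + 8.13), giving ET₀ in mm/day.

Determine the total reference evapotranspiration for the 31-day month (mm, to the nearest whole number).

ET₀ = 0.29 × (0.46 × 31.8 + 8.13) = 0.29 × 22.758 = 6.5998 mm/d
Monthly total = 6.5998 × 31 = 204.594 mm

205 mm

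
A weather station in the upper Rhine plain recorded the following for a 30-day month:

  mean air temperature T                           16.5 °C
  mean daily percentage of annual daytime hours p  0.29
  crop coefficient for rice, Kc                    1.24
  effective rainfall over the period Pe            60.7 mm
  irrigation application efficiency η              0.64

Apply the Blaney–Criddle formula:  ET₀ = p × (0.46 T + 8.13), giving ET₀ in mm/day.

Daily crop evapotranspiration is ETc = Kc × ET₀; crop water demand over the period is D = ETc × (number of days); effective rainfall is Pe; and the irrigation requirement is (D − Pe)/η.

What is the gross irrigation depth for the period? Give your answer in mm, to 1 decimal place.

ET₀ = 0.29 × (0.46 × 16.5 + 8.13) = 0.29 × 15.720 = 4.5588 mm/d
ETc = Kc × ET₀ = 1.24 × 4.5588 = 5.6529 mm/d
Crop demand D = ETc × 30 d = 5.6529 × 30 = 169.587 mm
D − Pe = 169.587 − 60.7 = 108.887 mm
Gross irrigation = 108.887 / 0.64 = 170.136 mm

170.1 mm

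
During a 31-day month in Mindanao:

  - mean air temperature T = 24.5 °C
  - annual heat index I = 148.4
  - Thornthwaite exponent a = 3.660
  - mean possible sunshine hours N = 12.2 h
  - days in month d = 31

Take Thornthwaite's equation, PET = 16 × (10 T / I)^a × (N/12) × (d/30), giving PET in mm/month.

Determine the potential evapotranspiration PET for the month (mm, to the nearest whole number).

105 mm

10T/I = 10 × 24.5 / 148.4 = 1.6509
(10T/I)^a = 1.6509^3.660 = 6.2641
Uncorrected PET = 16 × 6.2641 = 100.226 mm
Correction = (N/12)(d/30) = (12.2/12)(31/30) = 1.0506
PET = 100.226 × 1.0506 = 105.297 mm/month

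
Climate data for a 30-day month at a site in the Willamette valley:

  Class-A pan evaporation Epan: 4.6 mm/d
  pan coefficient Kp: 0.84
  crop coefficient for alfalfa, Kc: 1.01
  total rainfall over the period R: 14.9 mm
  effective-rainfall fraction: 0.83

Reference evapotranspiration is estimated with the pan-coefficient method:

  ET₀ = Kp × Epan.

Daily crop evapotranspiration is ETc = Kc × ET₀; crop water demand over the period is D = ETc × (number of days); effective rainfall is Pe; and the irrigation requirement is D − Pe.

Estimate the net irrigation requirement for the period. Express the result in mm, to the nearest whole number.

105 mm

ET₀ = 0.84 × 4.6 = 3.8640 mm/d
ETc = Kc × ET₀ = 1.01 × 3.8640 = 3.9026 mm/d
Crop demand D = ETc × 30 d = 3.9026 × 30 = 117.078 mm
Pe = 0.83 × 14.9 = 12.367 mm
D − Pe = 117.078 − 12.367 = 104.711 mm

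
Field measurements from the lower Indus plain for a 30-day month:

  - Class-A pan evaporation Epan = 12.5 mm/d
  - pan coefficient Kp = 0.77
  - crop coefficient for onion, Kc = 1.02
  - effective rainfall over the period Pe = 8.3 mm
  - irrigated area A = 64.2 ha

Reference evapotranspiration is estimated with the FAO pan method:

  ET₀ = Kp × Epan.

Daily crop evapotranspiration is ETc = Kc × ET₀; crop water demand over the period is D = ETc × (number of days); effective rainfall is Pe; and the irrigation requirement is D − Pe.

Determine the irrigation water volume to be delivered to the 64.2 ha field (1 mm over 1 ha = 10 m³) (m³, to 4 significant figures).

183800 m³

ET₀ = 0.77 × 12.5 = 9.6250 mm/d
ETc = Kc × ET₀ = 1.02 × 9.6250 = 9.8175 mm/d
Crop demand D = ETc × 30 d = 9.8175 × 30 = 294.525 mm
D − Pe = 294.525 − 8.3 = 286.225 mm
Volume = 286.225 mm × 64.2 ha × 10 = 183756.5 m³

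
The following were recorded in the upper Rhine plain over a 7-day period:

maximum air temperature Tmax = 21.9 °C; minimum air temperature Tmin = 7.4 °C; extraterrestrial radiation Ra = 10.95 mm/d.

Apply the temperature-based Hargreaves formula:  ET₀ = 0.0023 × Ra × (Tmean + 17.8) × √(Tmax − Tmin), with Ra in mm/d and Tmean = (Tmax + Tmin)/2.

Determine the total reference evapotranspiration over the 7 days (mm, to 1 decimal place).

Tmean = (21.9 + 7.4)/2 = 14.65 °C
ET₀ = 0.0023 × 10.95 × (14.65 + 17.8) × √14.5 = 0.0023 × 10.95 × 32.45 × 3.8079 = 3.1120 mm/d
Over 7 days: 3.1120 × 7 = 21.784 mm

21.8 mm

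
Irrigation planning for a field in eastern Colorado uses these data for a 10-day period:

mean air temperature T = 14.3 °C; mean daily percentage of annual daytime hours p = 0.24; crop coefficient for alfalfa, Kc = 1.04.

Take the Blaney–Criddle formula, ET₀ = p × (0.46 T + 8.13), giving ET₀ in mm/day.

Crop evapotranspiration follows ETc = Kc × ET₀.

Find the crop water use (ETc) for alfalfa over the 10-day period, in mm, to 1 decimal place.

ET₀ = 0.24 × (0.46 × 14.3 + 8.13) = 0.24 × 14.708 = 3.5299 mm/d
ETc = Kc × ET₀ = 1.04 × 3.5299 = 3.6711 mm/d
Over 10 days: 3.6711 × 10 = 36.711 mm

36.7 mm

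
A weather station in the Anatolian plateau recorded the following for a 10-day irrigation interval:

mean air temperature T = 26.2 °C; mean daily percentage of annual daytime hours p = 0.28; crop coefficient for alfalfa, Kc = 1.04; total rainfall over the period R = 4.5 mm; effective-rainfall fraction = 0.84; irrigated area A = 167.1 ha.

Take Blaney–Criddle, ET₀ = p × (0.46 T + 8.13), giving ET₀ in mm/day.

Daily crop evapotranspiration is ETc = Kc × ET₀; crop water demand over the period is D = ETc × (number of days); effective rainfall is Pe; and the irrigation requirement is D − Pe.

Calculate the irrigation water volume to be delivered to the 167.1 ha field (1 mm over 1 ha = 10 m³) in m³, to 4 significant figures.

ET₀ = 0.28 × (0.46 × 26.2 + 8.13) = 0.28 × 20.182 = 5.6510 mm/d
ETc = Kc × ET₀ = 1.04 × 5.6510 = 5.8770 mm/d
Crop demand D = ETc × 10 d = 5.8770 × 10 = 58.770 mm
Pe = 0.84 × 4.5 = 3.780 mm
D − Pe = 58.770 − 3.780 = 54.990 mm
Volume = 54.990 mm × 167.1 ha × 10 = 91888.3 m³

91890 m³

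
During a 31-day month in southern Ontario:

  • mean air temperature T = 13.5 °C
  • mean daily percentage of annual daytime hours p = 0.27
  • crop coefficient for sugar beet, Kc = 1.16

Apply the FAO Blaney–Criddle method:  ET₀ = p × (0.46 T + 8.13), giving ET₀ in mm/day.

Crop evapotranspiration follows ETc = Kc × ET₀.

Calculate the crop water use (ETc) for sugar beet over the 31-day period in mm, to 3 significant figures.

ET₀ = 0.27 × (0.46 × 13.5 + 8.13) = 0.27 × 14.340 = 3.8718 mm/d
ETc = Kc × ET₀ = 1.16 × 3.8718 = 4.4913 mm/d
Over 31 days: 4.4913 × 31 = 139.230 mm

139 mm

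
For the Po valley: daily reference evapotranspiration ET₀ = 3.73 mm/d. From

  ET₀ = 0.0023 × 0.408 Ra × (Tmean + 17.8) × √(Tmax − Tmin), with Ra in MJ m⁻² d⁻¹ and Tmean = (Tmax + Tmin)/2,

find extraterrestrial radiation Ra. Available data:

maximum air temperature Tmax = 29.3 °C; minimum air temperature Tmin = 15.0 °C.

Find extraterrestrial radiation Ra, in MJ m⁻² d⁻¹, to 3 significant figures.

26.3 MJ m⁻² d⁻¹

Tmean = (29.3+15.0)/2 = 22.15 °C; ΔT = 14.3
Ra = ET₀ / [0.0023 × 0.408 × (Tmean+17.8) × √ΔT]
   = 3.73 / (0.0023 × 0.408 × 39.95 × 3.7815) = 26.311 MJ m⁻² d⁻¹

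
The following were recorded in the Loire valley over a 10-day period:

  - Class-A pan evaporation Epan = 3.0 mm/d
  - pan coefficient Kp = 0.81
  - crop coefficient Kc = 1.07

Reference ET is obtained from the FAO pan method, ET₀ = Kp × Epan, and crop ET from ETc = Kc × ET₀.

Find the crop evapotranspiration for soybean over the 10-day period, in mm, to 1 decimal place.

26.0 mm

ET₀ = 0.81 × 3.0 = 2.4300 mm/d
ETc = Kc × ET₀ = 1.07 × 2.4300 = 2.6001 mm/d
Over 10 days: 2.6001 × 10 = 26.001 mm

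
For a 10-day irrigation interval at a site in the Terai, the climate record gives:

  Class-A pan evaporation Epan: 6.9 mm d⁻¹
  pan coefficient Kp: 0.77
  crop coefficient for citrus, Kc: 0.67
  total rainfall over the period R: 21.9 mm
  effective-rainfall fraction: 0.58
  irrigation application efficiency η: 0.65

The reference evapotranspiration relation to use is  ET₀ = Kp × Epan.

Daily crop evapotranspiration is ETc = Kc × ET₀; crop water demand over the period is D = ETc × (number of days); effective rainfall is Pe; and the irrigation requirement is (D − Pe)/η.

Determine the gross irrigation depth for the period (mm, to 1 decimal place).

ET₀ = 0.77 × 6.9 = 5.3130 mm/d
ETc = Kc × ET₀ = 0.67 × 5.3130 = 3.5597 mm/d
Crop demand D = ETc × 10 d = 3.5597 × 10 = 35.597 mm
Pe = 0.58 × 21.9 = 12.702 mm
D − Pe = 35.597 − 12.702 = 22.895 mm
Gross irrigation = 22.895 / 0.65 = 35.223 mm

35.2 mm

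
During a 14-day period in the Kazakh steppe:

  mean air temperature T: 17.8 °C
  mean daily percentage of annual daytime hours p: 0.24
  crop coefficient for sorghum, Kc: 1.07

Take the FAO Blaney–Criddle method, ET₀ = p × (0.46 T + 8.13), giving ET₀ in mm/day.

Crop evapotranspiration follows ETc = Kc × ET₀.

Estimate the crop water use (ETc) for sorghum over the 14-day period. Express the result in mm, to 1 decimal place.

58.7 mm

ET₀ = 0.24 × (0.46 × 17.8 + 8.13) = 0.24 × 16.318 = 3.9163 mm/d
ETc = Kc × ET₀ = 1.07 × 3.9163 = 4.1904 mm/d
Over 14 days: 4.1904 × 14 = 58.666 mm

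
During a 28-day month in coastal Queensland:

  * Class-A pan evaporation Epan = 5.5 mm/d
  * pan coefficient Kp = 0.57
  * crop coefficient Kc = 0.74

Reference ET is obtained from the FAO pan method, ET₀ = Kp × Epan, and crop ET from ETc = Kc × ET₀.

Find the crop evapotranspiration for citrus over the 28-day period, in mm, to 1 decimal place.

ET₀ = 0.57 × 5.5 = 3.1350 mm/d
ETc = Kc × ET₀ = 0.74 × 3.1350 = 2.3199 mm/d
Over 28 days: 2.3199 × 28 = 64.957 mm

65.0 mm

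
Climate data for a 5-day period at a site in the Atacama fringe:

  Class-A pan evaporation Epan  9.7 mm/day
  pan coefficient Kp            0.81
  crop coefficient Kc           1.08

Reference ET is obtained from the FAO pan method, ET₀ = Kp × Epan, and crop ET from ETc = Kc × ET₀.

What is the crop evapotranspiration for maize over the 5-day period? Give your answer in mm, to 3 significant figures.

ET₀ = 0.81 × 9.7 = 7.8570 mm/d
ETc = Kc × ET₀ = 1.08 × 7.8570 = 8.4856 mm/d
Over 5 days: 8.4856 × 5 = 42.428 mm

42.4 mm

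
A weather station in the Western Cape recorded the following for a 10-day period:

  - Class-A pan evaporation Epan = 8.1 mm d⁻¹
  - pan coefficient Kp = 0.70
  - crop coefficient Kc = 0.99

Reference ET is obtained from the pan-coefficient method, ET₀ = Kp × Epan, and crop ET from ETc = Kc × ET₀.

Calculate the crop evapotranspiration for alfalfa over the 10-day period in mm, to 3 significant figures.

56.1 mm

ET₀ = 0.70 × 8.1 = 5.6700 mm/d
ETc = Kc × ET₀ = 0.99 × 5.6700 = 5.6133 mm/d
Over 10 days: 5.6133 × 10 = 56.133 mm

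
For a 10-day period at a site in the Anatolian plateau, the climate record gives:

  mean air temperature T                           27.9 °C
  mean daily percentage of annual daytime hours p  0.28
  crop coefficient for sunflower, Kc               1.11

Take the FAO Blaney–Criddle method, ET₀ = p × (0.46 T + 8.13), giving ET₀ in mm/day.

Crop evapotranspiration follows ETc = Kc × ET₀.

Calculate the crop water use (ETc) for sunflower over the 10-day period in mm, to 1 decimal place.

65.2 mm

ET₀ = 0.28 × (0.46 × 27.9 + 8.13) = 0.28 × 20.964 = 5.8699 mm/d
ETc = Kc × ET₀ = 1.11 × 5.8699 = 6.5156 mm/d
Over 10 days: 6.5156 × 10 = 65.156 mm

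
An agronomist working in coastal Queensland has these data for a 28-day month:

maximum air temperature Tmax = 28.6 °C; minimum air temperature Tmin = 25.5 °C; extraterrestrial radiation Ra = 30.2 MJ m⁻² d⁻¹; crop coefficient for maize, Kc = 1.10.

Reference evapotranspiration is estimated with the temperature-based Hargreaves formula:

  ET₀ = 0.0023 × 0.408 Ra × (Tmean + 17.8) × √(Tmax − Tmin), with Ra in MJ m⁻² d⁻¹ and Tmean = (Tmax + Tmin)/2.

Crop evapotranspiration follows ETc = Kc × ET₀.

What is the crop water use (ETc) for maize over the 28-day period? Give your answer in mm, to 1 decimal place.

68.9 mm

Tmean = (28.6 + 25.5)/2 = 27.05 °C
0.408 Ra = 0.408 × 30.2 = 12.3216 mm/d equivalent
ET₀ = 0.0023 × 12.3216 × (27.05 + 17.8) × √3.1 = 0.0023 × 12.3216 × 44.85 × 1.7607 = 2.2379 mm/d
ETc = Kc × ET₀ = 1.10 × 2.2379 = 2.4617 mm/d
Over 28 days: 2.4617 × 28 = 68.928 mm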